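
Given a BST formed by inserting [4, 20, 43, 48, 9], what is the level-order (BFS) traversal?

Tree insertion order: [4, 20, 43, 48, 9]
Tree (level-order array): [4, None, 20, 9, 43, None, None, None, 48]
BFS from the root, enqueuing left then right child of each popped node:
  queue [4] -> pop 4, enqueue [20], visited so far: [4]
  queue [20] -> pop 20, enqueue [9, 43], visited so far: [4, 20]
  queue [9, 43] -> pop 9, enqueue [none], visited so far: [4, 20, 9]
  queue [43] -> pop 43, enqueue [48], visited so far: [4, 20, 9, 43]
  queue [48] -> pop 48, enqueue [none], visited so far: [4, 20, 9, 43, 48]
Result: [4, 20, 9, 43, 48]


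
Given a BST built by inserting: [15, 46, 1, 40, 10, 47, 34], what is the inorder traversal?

Tree insertion order: [15, 46, 1, 40, 10, 47, 34]
Tree (level-order array): [15, 1, 46, None, 10, 40, 47, None, None, 34]
Inorder traversal: [1, 10, 15, 34, 40, 46, 47]


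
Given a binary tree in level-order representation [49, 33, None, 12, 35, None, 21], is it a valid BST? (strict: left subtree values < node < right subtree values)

Level-order array: [49, 33, None, 12, 35, None, 21]
Validate using subtree bounds (lo, hi): at each node, require lo < value < hi,
then recurse left with hi=value and right with lo=value.
Preorder trace (stopping at first violation):
  at node 49 with bounds (-inf, +inf): OK
  at node 33 with bounds (-inf, 49): OK
  at node 12 with bounds (-inf, 33): OK
  at node 21 with bounds (12, 33): OK
  at node 35 with bounds (33, 49): OK
No violation found at any node.
Result: Valid BST


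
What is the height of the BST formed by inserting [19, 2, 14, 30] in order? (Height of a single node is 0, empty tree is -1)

Insertion order: [19, 2, 14, 30]
Tree (level-order array): [19, 2, 30, None, 14]
Compute height bottom-up (empty subtree = -1):
  height(14) = 1 + max(-1, -1) = 0
  height(2) = 1 + max(-1, 0) = 1
  height(30) = 1 + max(-1, -1) = 0
  height(19) = 1 + max(1, 0) = 2
Height = 2


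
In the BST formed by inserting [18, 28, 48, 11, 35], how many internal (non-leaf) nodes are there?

Tree built from: [18, 28, 48, 11, 35]
Tree (level-order array): [18, 11, 28, None, None, None, 48, 35]
Rule: An internal node has at least one child.
Per-node child counts:
  node 18: 2 child(ren)
  node 11: 0 child(ren)
  node 28: 1 child(ren)
  node 48: 1 child(ren)
  node 35: 0 child(ren)
Matching nodes: [18, 28, 48]
Count of internal (non-leaf) nodes: 3


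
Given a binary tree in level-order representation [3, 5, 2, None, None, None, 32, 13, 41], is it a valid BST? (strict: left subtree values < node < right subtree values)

Level-order array: [3, 5, 2, None, None, None, 32, 13, 41]
Validate using subtree bounds (lo, hi): at each node, require lo < value < hi,
then recurse left with hi=value and right with lo=value.
Preorder trace (stopping at first violation):
  at node 3 with bounds (-inf, +inf): OK
  at node 5 with bounds (-inf, 3): VIOLATION
Node 5 violates its bound: not (-inf < 5 < 3).
Result: Not a valid BST


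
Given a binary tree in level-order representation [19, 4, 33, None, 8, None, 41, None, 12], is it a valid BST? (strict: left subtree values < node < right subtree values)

Level-order array: [19, 4, 33, None, 8, None, 41, None, 12]
Validate using subtree bounds (lo, hi): at each node, require lo < value < hi,
then recurse left with hi=value and right with lo=value.
Preorder trace (stopping at first violation):
  at node 19 with bounds (-inf, +inf): OK
  at node 4 with bounds (-inf, 19): OK
  at node 8 with bounds (4, 19): OK
  at node 12 with bounds (8, 19): OK
  at node 33 with bounds (19, +inf): OK
  at node 41 with bounds (33, +inf): OK
No violation found at any node.
Result: Valid BST


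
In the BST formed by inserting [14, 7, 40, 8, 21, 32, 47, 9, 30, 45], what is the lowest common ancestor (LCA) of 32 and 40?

Tree insertion order: [14, 7, 40, 8, 21, 32, 47, 9, 30, 45]
Tree (level-order array): [14, 7, 40, None, 8, 21, 47, None, 9, None, 32, 45, None, None, None, 30]
In a BST, the LCA of p=32, q=40 is the first node v on the
root-to-leaf path with p <= v <= q (go left if both < v, right if both > v).
Walk from root:
  at 14: both 32 and 40 > 14, go right
  at 40: 32 <= 40 <= 40, this is the LCA
LCA = 40


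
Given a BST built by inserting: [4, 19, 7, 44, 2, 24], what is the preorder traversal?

Tree insertion order: [4, 19, 7, 44, 2, 24]
Tree (level-order array): [4, 2, 19, None, None, 7, 44, None, None, 24]
Preorder traversal: [4, 2, 19, 7, 44, 24]


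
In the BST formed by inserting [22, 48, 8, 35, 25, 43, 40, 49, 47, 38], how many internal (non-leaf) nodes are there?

Tree built from: [22, 48, 8, 35, 25, 43, 40, 49, 47, 38]
Tree (level-order array): [22, 8, 48, None, None, 35, 49, 25, 43, None, None, None, None, 40, 47, 38]
Rule: An internal node has at least one child.
Per-node child counts:
  node 22: 2 child(ren)
  node 8: 0 child(ren)
  node 48: 2 child(ren)
  node 35: 2 child(ren)
  node 25: 0 child(ren)
  node 43: 2 child(ren)
  node 40: 1 child(ren)
  node 38: 0 child(ren)
  node 47: 0 child(ren)
  node 49: 0 child(ren)
Matching nodes: [22, 48, 35, 43, 40]
Count of internal (non-leaf) nodes: 5


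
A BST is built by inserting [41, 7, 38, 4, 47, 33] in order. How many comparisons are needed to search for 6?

Search path for 6: 41 -> 7 -> 4
Found: False
Comparisons: 3


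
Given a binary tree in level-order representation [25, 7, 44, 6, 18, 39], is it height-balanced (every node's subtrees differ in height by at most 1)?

Tree (level-order array): [25, 7, 44, 6, 18, 39]
Definition: a tree is height-balanced if, at every node, |h(left) - h(right)| <= 1 (empty subtree has height -1).
Bottom-up per-node check:
  node 6: h_left=-1, h_right=-1, diff=0 [OK], height=0
  node 18: h_left=-1, h_right=-1, diff=0 [OK], height=0
  node 7: h_left=0, h_right=0, diff=0 [OK], height=1
  node 39: h_left=-1, h_right=-1, diff=0 [OK], height=0
  node 44: h_left=0, h_right=-1, diff=1 [OK], height=1
  node 25: h_left=1, h_right=1, diff=0 [OK], height=2
All nodes satisfy the balance condition.
Result: Balanced


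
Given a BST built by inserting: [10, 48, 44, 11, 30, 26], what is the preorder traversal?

Tree insertion order: [10, 48, 44, 11, 30, 26]
Tree (level-order array): [10, None, 48, 44, None, 11, None, None, 30, 26]
Preorder traversal: [10, 48, 44, 11, 30, 26]


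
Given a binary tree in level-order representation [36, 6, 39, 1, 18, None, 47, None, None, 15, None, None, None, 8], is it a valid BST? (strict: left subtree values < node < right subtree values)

Level-order array: [36, 6, 39, 1, 18, None, 47, None, None, 15, None, None, None, 8]
Validate using subtree bounds (lo, hi): at each node, require lo < value < hi,
then recurse left with hi=value and right with lo=value.
Preorder trace (stopping at first violation):
  at node 36 with bounds (-inf, +inf): OK
  at node 6 with bounds (-inf, 36): OK
  at node 1 with bounds (-inf, 6): OK
  at node 18 with bounds (6, 36): OK
  at node 15 with bounds (6, 18): OK
  at node 8 with bounds (6, 15): OK
  at node 39 with bounds (36, +inf): OK
  at node 47 with bounds (39, +inf): OK
No violation found at any node.
Result: Valid BST


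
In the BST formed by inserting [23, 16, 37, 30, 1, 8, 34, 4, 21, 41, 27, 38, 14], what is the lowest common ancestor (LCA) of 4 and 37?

Tree insertion order: [23, 16, 37, 30, 1, 8, 34, 4, 21, 41, 27, 38, 14]
Tree (level-order array): [23, 16, 37, 1, 21, 30, 41, None, 8, None, None, 27, 34, 38, None, 4, 14]
In a BST, the LCA of p=4, q=37 is the first node v on the
root-to-leaf path with p <= v <= q (go left if both < v, right if both > v).
Walk from root:
  at 23: 4 <= 23 <= 37, this is the LCA
LCA = 23


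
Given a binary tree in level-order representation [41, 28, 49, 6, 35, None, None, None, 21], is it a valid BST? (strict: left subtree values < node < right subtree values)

Level-order array: [41, 28, 49, 6, 35, None, None, None, 21]
Validate using subtree bounds (lo, hi): at each node, require lo < value < hi,
then recurse left with hi=value and right with lo=value.
Preorder trace (stopping at first violation):
  at node 41 with bounds (-inf, +inf): OK
  at node 28 with bounds (-inf, 41): OK
  at node 6 with bounds (-inf, 28): OK
  at node 21 with bounds (6, 28): OK
  at node 35 with bounds (28, 41): OK
  at node 49 with bounds (41, +inf): OK
No violation found at any node.
Result: Valid BST


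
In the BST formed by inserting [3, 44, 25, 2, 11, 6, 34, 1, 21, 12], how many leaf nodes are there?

Tree built from: [3, 44, 25, 2, 11, 6, 34, 1, 21, 12]
Tree (level-order array): [3, 2, 44, 1, None, 25, None, None, None, 11, 34, 6, 21, None, None, None, None, 12]
Rule: A leaf has 0 children.
Per-node child counts:
  node 3: 2 child(ren)
  node 2: 1 child(ren)
  node 1: 0 child(ren)
  node 44: 1 child(ren)
  node 25: 2 child(ren)
  node 11: 2 child(ren)
  node 6: 0 child(ren)
  node 21: 1 child(ren)
  node 12: 0 child(ren)
  node 34: 0 child(ren)
Matching nodes: [1, 6, 12, 34]
Count of leaf nodes: 4


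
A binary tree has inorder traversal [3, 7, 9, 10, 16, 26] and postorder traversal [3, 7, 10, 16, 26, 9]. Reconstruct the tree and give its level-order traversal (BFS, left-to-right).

Inorder:   [3, 7, 9, 10, 16, 26]
Postorder: [3, 7, 10, 16, 26, 9]
Algorithm: postorder visits root last, so walk postorder right-to-left;
each value is the root of the current inorder slice — split it at that
value, recurse on the right subtree first, then the left.
Recursive splits:
  root=9; inorder splits into left=[3, 7], right=[10, 16, 26]
  root=26; inorder splits into left=[10, 16], right=[]
  root=16; inorder splits into left=[10], right=[]
  root=10; inorder splits into left=[], right=[]
  root=7; inorder splits into left=[3], right=[]
  root=3; inorder splits into left=[], right=[]
Reconstructed level-order: [9, 7, 26, 3, 16, 10]


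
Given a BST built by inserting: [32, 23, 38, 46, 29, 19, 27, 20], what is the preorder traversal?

Tree insertion order: [32, 23, 38, 46, 29, 19, 27, 20]
Tree (level-order array): [32, 23, 38, 19, 29, None, 46, None, 20, 27]
Preorder traversal: [32, 23, 19, 20, 29, 27, 38, 46]


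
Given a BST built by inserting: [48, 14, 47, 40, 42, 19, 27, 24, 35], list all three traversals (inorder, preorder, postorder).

Tree insertion order: [48, 14, 47, 40, 42, 19, 27, 24, 35]
Tree (level-order array): [48, 14, None, None, 47, 40, None, 19, 42, None, 27, None, None, 24, 35]
Inorder (L, root, R): [14, 19, 24, 27, 35, 40, 42, 47, 48]
Preorder (root, L, R): [48, 14, 47, 40, 19, 27, 24, 35, 42]
Postorder (L, R, root): [24, 35, 27, 19, 42, 40, 47, 14, 48]


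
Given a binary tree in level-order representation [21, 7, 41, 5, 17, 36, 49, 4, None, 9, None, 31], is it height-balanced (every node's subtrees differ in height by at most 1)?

Tree (level-order array): [21, 7, 41, 5, 17, 36, 49, 4, None, 9, None, 31]
Definition: a tree is height-balanced if, at every node, |h(left) - h(right)| <= 1 (empty subtree has height -1).
Bottom-up per-node check:
  node 4: h_left=-1, h_right=-1, diff=0 [OK], height=0
  node 5: h_left=0, h_right=-1, diff=1 [OK], height=1
  node 9: h_left=-1, h_right=-1, diff=0 [OK], height=0
  node 17: h_left=0, h_right=-1, diff=1 [OK], height=1
  node 7: h_left=1, h_right=1, diff=0 [OK], height=2
  node 31: h_left=-1, h_right=-1, diff=0 [OK], height=0
  node 36: h_left=0, h_right=-1, diff=1 [OK], height=1
  node 49: h_left=-1, h_right=-1, diff=0 [OK], height=0
  node 41: h_left=1, h_right=0, diff=1 [OK], height=2
  node 21: h_left=2, h_right=2, diff=0 [OK], height=3
All nodes satisfy the balance condition.
Result: Balanced


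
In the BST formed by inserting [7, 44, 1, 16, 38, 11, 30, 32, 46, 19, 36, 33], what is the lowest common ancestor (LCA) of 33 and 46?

Tree insertion order: [7, 44, 1, 16, 38, 11, 30, 32, 46, 19, 36, 33]
Tree (level-order array): [7, 1, 44, None, None, 16, 46, 11, 38, None, None, None, None, 30, None, 19, 32, None, None, None, 36, 33]
In a BST, the LCA of p=33, q=46 is the first node v on the
root-to-leaf path with p <= v <= q (go left if both < v, right if both > v).
Walk from root:
  at 7: both 33 and 46 > 7, go right
  at 44: 33 <= 44 <= 46, this is the LCA
LCA = 44


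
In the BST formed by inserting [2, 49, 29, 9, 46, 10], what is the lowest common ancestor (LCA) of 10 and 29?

Tree insertion order: [2, 49, 29, 9, 46, 10]
Tree (level-order array): [2, None, 49, 29, None, 9, 46, None, 10]
In a BST, the LCA of p=10, q=29 is the first node v on the
root-to-leaf path with p <= v <= q (go left if both < v, right if both > v).
Walk from root:
  at 2: both 10 and 29 > 2, go right
  at 49: both 10 and 29 < 49, go left
  at 29: 10 <= 29 <= 29, this is the LCA
LCA = 29


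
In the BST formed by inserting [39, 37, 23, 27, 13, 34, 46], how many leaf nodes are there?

Tree built from: [39, 37, 23, 27, 13, 34, 46]
Tree (level-order array): [39, 37, 46, 23, None, None, None, 13, 27, None, None, None, 34]
Rule: A leaf has 0 children.
Per-node child counts:
  node 39: 2 child(ren)
  node 37: 1 child(ren)
  node 23: 2 child(ren)
  node 13: 0 child(ren)
  node 27: 1 child(ren)
  node 34: 0 child(ren)
  node 46: 0 child(ren)
Matching nodes: [13, 34, 46]
Count of leaf nodes: 3


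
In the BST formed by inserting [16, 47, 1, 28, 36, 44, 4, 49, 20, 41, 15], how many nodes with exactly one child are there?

Tree built from: [16, 47, 1, 28, 36, 44, 4, 49, 20, 41, 15]
Tree (level-order array): [16, 1, 47, None, 4, 28, 49, None, 15, 20, 36, None, None, None, None, None, None, None, 44, 41]
Rule: These are nodes with exactly 1 non-null child.
Per-node child counts:
  node 16: 2 child(ren)
  node 1: 1 child(ren)
  node 4: 1 child(ren)
  node 15: 0 child(ren)
  node 47: 2 child(ren)
  node 28: 2 child(ren)
  node 20: 0 child(ren)
  node 36: 1 child(ren)
  node 44: 1 child(ren)
  node 41: 0 child(ren)
  node 49: 0 child(ren)
Matching nodes: [1, 4, 36, 44]
Count of nodes with exactly one child: 4


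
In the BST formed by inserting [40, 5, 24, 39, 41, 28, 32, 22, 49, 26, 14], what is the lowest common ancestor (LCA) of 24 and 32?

Tree insertion order: [40, 5, 24, 39, 41, 28, 32, 22, 49, 26, 14]
Tree (level-order array): [40, 5, 41, None, 24, None, 49, 22, 39, None, None, 14, None, 28, None, None, None, 26, 32]
In a BST, the LCA of p=24, q=32 is the first node v on the
root-to-leaf path with p <= v <= q (go left if both < v, right if both > v).
Walk from root:
  at 40: both 24 and 32 < 40, go left
  at 5: both 24 and 32 > 5, go right
  at 24: 24 <= 24 <= 32, this is the LCA
LCA = 24


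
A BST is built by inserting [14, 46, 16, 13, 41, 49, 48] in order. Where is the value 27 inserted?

Starting tree (level order): [14, 13, 46, None, None, 16, 49, None, 41, 48]
Insertion path: 14 -> 46 -> 16 -> 41
Result: insert 27 as left child of 41
Final tree (level order): [14, 13, 46, None, None, 16, 49, None, 41, 48, None, 27]


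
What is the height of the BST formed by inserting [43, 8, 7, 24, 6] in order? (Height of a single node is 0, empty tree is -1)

Insertion order: [43, 8, 7, 24, 6]
Tree (level-order array): [43, 8, None, 7, 24, 6]
Compute height bottom-up (empty subtree = -1):
  height(6) = 1 + max(-1, -1) = 0
  height(7) = 1 + max(0, -1) = 1
  height(24) = 1 + max(-1, -1) = 0
  height(8) = 1 + max(1, 0) = 2
  height(43) = 1 + max(2, -1) = 3
Height = 3


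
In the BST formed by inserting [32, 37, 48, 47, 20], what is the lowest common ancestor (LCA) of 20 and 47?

Tree insertion order: [32, 37, 48, 47, 20]
Tree (level-order array): [32, 20, 37, None, None, None, 48, 47]
In a BST, the LCA of p=20, q=47 is the first node v on the
root-to-leaf path with p <= v <= q (go left if both < v, right if both > v).
Walk from root:
  at 32: 20 <= 32 <= 47, this is the LCA
LCA = 32


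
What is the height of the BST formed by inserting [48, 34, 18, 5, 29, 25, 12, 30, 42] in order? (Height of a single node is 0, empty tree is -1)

Insertion order: [48, 34, 18, 5, 29, 25, 12, 30, 42]
Tree (level-order array): [48, 34, None, 18, 42, 5, 29, None, None, None, 12, 25, 30]
Compute height bottom-up (empty subtree = -1):
  height(12) = 1 + max(-1, -1) = 0
  height(5) = 1 + max(-1, 0) = 1
  height(25) = 1 + max(-1, -1) = 0
  height(30) = 1 + max(-1, -1) = 0
  height(29) = 1 + max(0, 0) = 1
  height(18) = 1 + max(1, 1) = 2
  height(42) = 1 + max(-1, -1) = 0
  height(34) = 1 + max(2, 0) = 3
  height(48) = 1 + max(3, -1) = 4
Height = 4


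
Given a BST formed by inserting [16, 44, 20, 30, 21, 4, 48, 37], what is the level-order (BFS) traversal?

Tree insertion order: [16, 44, 20, 30, 21, 4, 48, 37]
Tree (level-order array): [16, 4, 44, None, None, 20, 48, None, 30, None, None, 21, 37]
BFS from the root, enqueuing left then right child of each popped node:
  queue [16] -> pop 16, enqueue [4, 44], visited so far: [16]
  queue [4, 44] -> pop 4, enqueue [none], visited so far: [16, 4]
  queue [44] -> pop 44, enqueue [20, 48], visited so far: [16, 4, 44]
  queue [20, 48] -> pop 20, enqueue [30], visited so far: [16, 4, 44, 20]
  queue [48, 30] -> pop 48, enqueue [none], visited so far: [16, 4, 44, 20, 48]
  queue [30] -> pop 30, enqueue [21, 37], visited so far: [16, 4, 44, 20, 48, 30]
  queue [21, 37] -> pop 21, enqueue [none], visited so far: [16, 4, 44, 20, 48, 30, 21]
  queue [37] -> pop 37, enqueue [none], visited so far: [16, 4, 44, 20, 48, 30, 21, 37]
Result: [16, 4, 44, 20, 48, 30, 21, 37]


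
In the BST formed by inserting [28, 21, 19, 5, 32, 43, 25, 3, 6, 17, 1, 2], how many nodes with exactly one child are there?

Tree built from: [28, 21, 19, 5, 32, 43, 25, 3, 6, 17, 1, 2]
Tree (level-order array): [28, 21, 32, 19, 25, None, 43, 5, None, None, None, None, None, 3, 6, 1, None, None, 17, None, 2]
Rule: These are nodes with exactly 1 non-null child.
Per-node child counts:
  node 28: 2 child(ren)
  node 21: 2 child(ren)
  node 19: 1 child(ren)
  node 5: 2 child(ren)
  node 3: 1 child(ren)
  node 1: 1 child(ren)
  node 2: 0 child(ren)
  node 6: 1 child(ren)
  node 17: 0 child(ren)
  node 25: 0 child(ren)
  node 32: 1 child(ren)
  node 43: 0 child(ren)
Matching nodes: [19, 3, 1, 6, 32]
Count of nodes with exactly one child: 5


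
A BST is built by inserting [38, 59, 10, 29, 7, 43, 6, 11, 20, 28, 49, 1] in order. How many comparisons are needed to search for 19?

Search path for 19: 38 -> 10 -> 29 -> 11 -> 20
Found: False
Comparisons: 5


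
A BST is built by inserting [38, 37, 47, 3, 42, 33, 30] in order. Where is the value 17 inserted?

Starting tree (level order): [38, 37, 47, 3, None, 42, None, None, 33, None, None, 30]
Insertion path: 38 -> 37 -> 3 -> 33 -> 30
Result: insert 17 as left child of 30
Final tree (level order): [38, 37, 47, 3, None, 42, None, None, 33, None, None, 30, None, 17]


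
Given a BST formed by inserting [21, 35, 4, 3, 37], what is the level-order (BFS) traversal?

Tree insertion order: [21, 35, 4, 3, 37]
Tree (level-order array): [21, 4, 35, 3, None, None, 37]
BFS from the root, enqueuing left then right child of each popped node:
  queue [21] -> pop 21, enqueue [4, 35], visited so far: [21]
  queue [4, 35] -> pop 4, enqueue [3], visited so far: [21, 4]
  queue [35, 3] -> pop 35, enqueue [37], visited so far: [21, 4, 35]
  queue [3, 37] -> pop 3, enqueue [none], visited so far: [21, 4, 35, 3]
  queue [37] -> pop 37, enqueue [none], visited so far: [21, 4, 35, 3, 37]
Result: [21, 4, 35, 3, 37]


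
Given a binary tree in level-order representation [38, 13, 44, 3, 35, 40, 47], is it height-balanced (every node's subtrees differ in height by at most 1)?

Tree (level-order array): [38, 13, 44, 3, 35, 40, 47]
Definition: a tree is height-balanced if, at every node, |h(left) - h(right)| <= 1 (empty subtree has height -1).
Bottom-up per-node check:
  node 3: h_left=-1, h_right=-1, diff=0 [OK], height=0
  node 35: h_left=-1, h_right=-1, diff=0 [OK], height=0
  node 13: h_left=0, h_right=0, diff=0 [OK], height=1
  node 40: h_left=-1, h_right=-1, diff=0 [OK], height=0
  node 47: h_left=-1, h_right=-1, diff=0 [OK], height=0
  node 44: h_left=0, h_right=0, diff=0 [OK], height=1
  node 38: h_left=1, h_right=1, diff=0 [OK], height=2
All nodes satisfy the balance condition.
Result: Balanced


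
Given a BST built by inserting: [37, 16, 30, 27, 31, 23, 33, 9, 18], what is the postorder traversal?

Tree insertion order: [37, 16, 30, 27, 31, 23, 33, 9, 18]
Tree (level-order array): [37, 16, None, 9, 30, None, None, 27, 31, 23, None, None, 33, 18]
Postorder traversal: [9, 18, 23, 27, 33, 31, 30, 16, 37]


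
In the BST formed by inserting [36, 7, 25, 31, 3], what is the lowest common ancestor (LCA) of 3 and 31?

Tree insertion order: [36, 7, 25, 31, 3]
Tree (level-order array): [36, 7, None, 3, 25, None, None, None, 31]
In a BST, the LCA of p=3, q=31 is the first node v on the
root-to-leaf path with p <= v <= q (go left if both < v, right if both > v).
Walk from root:
  at 36: both 3 and 31 < 36, go left
  at 7: 3 <= 7 <= 31, this is the LCA
LCA = 7


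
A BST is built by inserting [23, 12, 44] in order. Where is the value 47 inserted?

Starting tree (level order): [23, 12, 44]
Insertion path: 23 -> 44
Result: insert 47 as right child of 44
Final tree (level order): [23, 12, 44, None, None, None, 47]


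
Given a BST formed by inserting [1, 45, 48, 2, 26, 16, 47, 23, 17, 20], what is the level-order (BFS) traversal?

Tree insertion order: [1, 45, 48, 2, 26, 16, 47, 23, 17, 20]
Tree (level-order array): [1, None, 45, 2, 48, None, 26, 47, None, 16, None, None, None, None, 23, 17, None, None, 20]
BFS from the root, enqueuing left then right child of each popped node:
  queue [1] -> pop 1, enqueue [45], visited so far: [1]
  queue [45] -> pop 45, enqueue [2, 48], visited so far: [1, 45]
  queue [2, 48] -> pop 2, enqueue [26], visited so far: [1, 45, 2]
  queue [48, 26] -> pop 48, enqueue [47], visited so far: [1, 45, 2, 48]
  queue [26, 47] -> pop 26, enqueue [16], visited so far: [1, 45, 2, 48, 26]
  queue [47, 16] -> pop 47, enqueue [none], visited so far: [1, 45, 2, 48, 26, 47]
  queue [16] -> pop 16, enqueue [23], visited so far: [1, 45, 2, 48, 26, 47, 16]
  queue [23] -> pop 23, enqueue [17], visited so far: [1, 45, 2, 48, 26, 47, 16, 23]
  queue [17] -> pop 17, enqueue [20], visited so far: [1, 45, 2, 48, 26, 47, 16, 23, 17]
  queue [20] -> pop 20, enqueue [none], visited so far: [1, 45, 2, 48, 26, 47, 16, 23, 17, 20]
Result: [1, 45, 2, 48, 26, 47, 16, 23, 17, 20]


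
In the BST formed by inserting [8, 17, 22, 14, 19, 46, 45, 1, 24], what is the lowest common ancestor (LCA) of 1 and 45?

Tree insertion order: [8, 17, 22, 14, 19, 46, 45, 1, 24]
Tree (level-order array): [8, 1, 17, None, None, 14, 22, None, None, 19, 46, None, None, 45, None, 24]
In a BST, the LCA of p=1, q=45 is the first node v on the
root-to-leaf path with p <= v <= q (go left if both < v, right if both > v).
Walk from root:
  at 8: 1 <= 8 <= 45, this is the LCA
LCA = 8


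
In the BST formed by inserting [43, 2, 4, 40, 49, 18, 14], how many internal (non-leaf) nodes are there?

Tree built from: [43, 2, 4, 40, 49, 18, 14]
Tree (level-order array): [43, 2, 49, None, 4, None, None, None, 40, 18, None, 14]
Rule: An internal node has at least one child.
Per-node child counts:
  node 43: 2 child(ren)
  node 2: 1 child(ren)
  node 4: 1 child(ren)
  node 40: 1 child(ren)
  node 18: 1 child(ren)
  node 14: 0 child(ren)
  node 49: 0 child(ren)
Matching nodes: [43, 2, 4, 40, 18]
Count of internal (non-leaf) nodes: 5


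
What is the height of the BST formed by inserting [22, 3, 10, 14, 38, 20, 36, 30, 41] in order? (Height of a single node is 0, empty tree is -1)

Insertion order: [22, 3, 10, 14, 38, 20, 36, 30, 41]
Tree (level-order array): [22, 3, 38, None, 10, 36, 41, None, 14, 30, None, None, None, None, 20]
Compute height bottom-up (empty subtree = -1):
  height(20) = 1 + max(-1, -1) = 0
  height(14) = 1 + max(-1, 0) = 1
  height(10) = 1 + max(-1, 1) = 2
  height(3) = 1 + max(-1, 2) = 3
  height(30) = 1 + max(-1, -1) = 0
  height(36) = 1 + max(0, -1) = 1
  height(41) = 1 + max(-1, -1) = 0
  height(38) = 1 + max(1, 0) = 2
  height(22) = 1 + max(3, 2) = 4
Height = 4


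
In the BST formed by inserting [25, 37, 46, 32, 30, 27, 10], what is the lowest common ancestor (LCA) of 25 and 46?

Tree insertion order: [25, 37, 46, 32, 30, 27, 10]
Tree (level-order array): [25, 10, 37, None, None, 32, 46, 30, None, None, None, 27]
In a BST, the LCA of p=25, q=46 is the first node v on the
root-to-leaf path with p <= v <= q (go left if both < v, right if both > v).
Walk from root:
  at 25: 25 <= 25 <= 46, this is the LCA
LCA = 25


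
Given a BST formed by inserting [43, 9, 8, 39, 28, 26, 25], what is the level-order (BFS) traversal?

Tree insertion order: [43, 9, 8, 39, 28, 26, 25]
Tree (level-order array): [43, 9, None, 8, 39, None, None, 28, None, 26, None, 25]
BFS from the root, enqueuing left then right child of each popped node:
  queue [43] -> pop 43, enqueue [9], visited so far: [43]
  queue [9] -> pop 9, enqueue [8, 39], visited so far: [43, 9]
  queue [8, 39] -> pop 8, enqueue [none], visited so far: [43, 9, 8]
  queue [39] -> pop 39, enqueue [28], visited so far: [43, 9, 8, 39]
  queue [28] -> pop 28, enqueue [26], visited so far: [43, 9, 8, 39, 28]
  queue [26] -> pop 26, enqueue [25], visited so far: [43, 9, 8, 39, 28, 26]
  queue [25] -> pop 25, enqueue [none], visited so far: [43, 9, 8, 39, 28, 26, 25]
Result: [43, 9, 8, 39, 28, 26, 25]


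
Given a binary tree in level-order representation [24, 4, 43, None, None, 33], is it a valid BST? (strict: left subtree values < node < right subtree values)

Level-order array: [24, 4, 43, None, None, 33]
Validate using subtree bounds (lo, hi): at each node, require lo < value < hi,
then recurse left with hi=value and right with lo=value.
Preorder trace (stopping at first violation):
  at node 24 with bounds (-inf, +inf): OK
  at node 4 with bounds (-inf, 24): OK
  at node 43 with bounds (24, +inf): OK
  at node 33 with bounds (24, 43): OK
No violation found at any node.
Result: Valid BST


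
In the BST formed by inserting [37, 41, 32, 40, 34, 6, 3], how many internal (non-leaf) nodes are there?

Tree built from: [37, 41, 32, 40, 34, 6, 3]
Tree (level-order array): [37, 32, 41, 6, 34, 40, None, 3]
Rule: An internal node has at least one child.
Per-node child counts:
  node 37: 2 child(ren)
  node 32: 2 child(ren)
  node 6: 1 child(ren)
  node 3: 0 child(ren)
  node 34: 0 child(ren)
  node 41: 1 child(ren)
  node 40: 0 child(ren)
Matching nodes: [37, 32, 6, 41]
Count of internal (non-leaf) nodes: 4


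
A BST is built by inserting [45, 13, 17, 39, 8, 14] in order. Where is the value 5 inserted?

Starting tree (level order): [45, 13, None, 8, 17, None, None, 14, 39]
Insertion path: 45 -> 13 -> 8
Result: insert 5 as left child of 8
Final tree (level order): [45, 13, None, 8, 17, 5, None, 14, 39]


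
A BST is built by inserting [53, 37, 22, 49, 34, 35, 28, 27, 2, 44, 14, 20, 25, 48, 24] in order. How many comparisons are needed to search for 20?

Search path for 20: 53 -> 37 -> 22 -> 2 -> 14 -> 20
Found: True
Comparisons: 6


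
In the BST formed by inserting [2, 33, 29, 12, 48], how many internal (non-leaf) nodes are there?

Tree built from: [2, 33, 29, 12, 48]
Tree (level-order array): [2, None, 33, 29, 48, 12]
Rule: An internal node has at least one child.
Per-node child counts:
  node 2: 1 child(ren)
  node 33: 2 child(ren)
  node 29: 1 child(ren)
  node 12: 0 child(ren)
  node 48: 0 child(ren)
Matching nodes: [2, 33, 29]
Count of internal (non-leaf) nodes: 3


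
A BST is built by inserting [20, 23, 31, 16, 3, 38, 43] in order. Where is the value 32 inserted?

Starting tree (level order): [20, 16, 23, 3, None, None, 31, None, None, None, 38, None, 43]
Insertion path: 20 -> 23 -> 31 -> 38
Result: insert 32 as left child of 38
Final tree (level order): [20, 16, 23, 3, None, None, 31, None, None, None, 38, 32, 43]


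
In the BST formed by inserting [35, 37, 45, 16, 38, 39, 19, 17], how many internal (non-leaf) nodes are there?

Tree built from: [35, 37, 45, 16, 38, 39, 19, 17]
Tree (level-order array): [35, 16, 37, None, 19, None, 45, 17, None, 38, None, None, None, None, 39]
Rule: An internal node has at least one child.
Per-node child counts:
  node 35: 2 child(ren)
  node 16: 1 child(ren)
  node 19: 1 child(ren)
  node 17: 0 child(ren)
  node 37: 1 child(ren)
  node 45: 1 child(ren)
  node 38: 1 child(ren)
  node 39: 0 child(ren)
Matching nodes: [35, 16, 19, 37, 45, 38]
Count of internal (non-leaf) nodes: 6


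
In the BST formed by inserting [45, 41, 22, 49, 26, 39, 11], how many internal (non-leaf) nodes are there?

Tree built from: [45, 41, 22, 49, 26, 39, 11]
Tree (level-order array): [45, 41, 49, 22, None, None, None, 11, 26, None, None, None, 39]
Rule: An internal node has at least one child.
Per-node child counts:
  node 45: 2 child(ren)
  node 41: 1 child(ren)
  node 22: 2 child(ren)
  node 11: 0 child(ren)
  node 26: 1 child(ren)
  node 39: 0 child(ren)
  node 49: 0 child(ren)
Matching nodes: [45, 41, 22, 26]
Count of internal (non-leaf) nodes: 4


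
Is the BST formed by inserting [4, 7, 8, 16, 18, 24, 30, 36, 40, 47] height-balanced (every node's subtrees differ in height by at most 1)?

Tree (level-order array): [4, None, 7, None, 8, None, 16, None, 18, None, 24, None, 30, None, 36, None, 40, None, 47]
Definition: a tree is height-balanced if, at every node, |h(left) - h(right)| <= 1 (empty subtree has height -1).
Bottom-up per-node check:
  node 47: h_left=-1, h_right=-1, diff=0 [OK], height=0
  node 40: h_left=-1, h_right=0, diff=1 [OK], height=1
  node 36: h_left=-1, h_right=1, diff=2 [FAIL (|-1-1|=2 > 1)], height=2
  node 30: h_left=-1, h_right=2, diff=3 [FAIL (|-1-2|=3 > 1)], height=3
  node 24: h_left=-1, h_right=3, diff=4 [FAIL (|-1-3|=4 > 1)], height=4
  node 18: h_left=-1, h_right=4, diff=5 [FAIL (|-1-4|=5 > 1)], height=5
  node 16: h_left=-1, h_right=5, diff=6 [FAIL (|-1-5|=6 > 1)], height=6
  node 8: h_left=-1, h_right=6, diff=7 [FAIL (|-1-6|=7 > 1)], height=7
  node 7: h_left=-1, h_right=7, diff=8 [FAIL (|-1-7|=8 > 1)], height=8
  node 4: h_left=-1, h_right=8, diff=9 [FAIL (|-1-8|=9 > 1)], height=9
Node 36 violates the condition: |-1 - 1| = 2 > 1.
Result: Not balanced


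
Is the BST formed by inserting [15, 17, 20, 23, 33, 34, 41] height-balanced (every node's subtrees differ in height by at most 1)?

Tree (level-order array): [15, None, 17, None, 20, None, 23, None, 33, None, 34, None, 41]
Definition: a tree is height-balanced if, at every node, |h(left) - h(right)| <= 1 (empty subtree has height -1).
Bottom-up per-node check:
  node 41: h_left=-1, h_right=-1, diff=0 [OK], height=0
  node 34: h_left=-1, h_right=0, diff=1 [OK], height=1
  node 33: h_left=-1, h_right=1, diff=2 [FAIL (|-1-1|=2 > 1)], height=2
  node 23: h_left=-1, h_right=2, diff=3 [FAIL (|-1-2|=3 > 1)], height=3
  node 20: h_left=-1, h_right=3, diff=4 [FAIL (|-1-3|=4 > 1)], height=4
  node 17: h_left=-1, h_right=4, diff=5 [FAIL (|-1-4|=5 > 1)], height=5
  node 15: h_left=-1, h_right=5, diff=6 [FAIL (|-1-5|=6 > 1)], height=6
Node 33 violates the condition: |-1 - 1| = 2 > 1.
Result: Not balanced


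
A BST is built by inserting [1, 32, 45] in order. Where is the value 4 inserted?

Starting tree (level order): [1, None, 32, None, 45]
Insertion path: 1 -> 32
Result: insert 4 as left child of 32
Final tree (level order): [1, None, 32, 4, 45]


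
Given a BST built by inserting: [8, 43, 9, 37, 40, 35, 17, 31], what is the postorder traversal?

Tree insertion order: [8, 43, 9, 37, 40, 35, 17, 31]
Tree (level-order array): [8, None, 43, 9, None, None, 37, 35, 40, 17, None, None, None, None, 31]
Postorder traversal: [31, 17, 35, 40, 37, 9, 43, 8]


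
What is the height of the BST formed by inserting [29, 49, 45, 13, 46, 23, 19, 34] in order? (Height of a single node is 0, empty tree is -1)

Insertion order: [29, 49, 45, 13, 46, 23, 19, 34]
Tree (level-order array): [29, 13, 49, None, 23, 45, None, 19, None, 34, 46]
Compute height bottom-up (empty subtree = -1):
  height(19) = 1 + max(-1, -1) = 0
  height(23) = 1 + max(0, -1) = 1
  height(13) = 1 + max(-1, 1) = 2
  height(34) = 1 + max(-1, -1) = 0
  height(46) = 1 + max(-1, -1) = 0
  height(45) = 1 + max(0, 0) = 1
  height(49) = 1 + max(1, -1) = 2
  height(29) = 1 + max(2, 2) = 3
Height = 3


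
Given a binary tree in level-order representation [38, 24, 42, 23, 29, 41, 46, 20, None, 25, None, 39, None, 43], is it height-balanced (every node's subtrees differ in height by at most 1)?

Tree (level-order array): [38, 24, 42, 23, 29, 41, 46, 20, None, 25, None, 39, None, 43]
Definition: a tree is height-balanced if, at every node, |h(left) - h(right)| <= 1 (empty subtree has height -1).
Bottom-up per-node check:
  node 20: h_left=-1, h_right=-1, diff=0 [OK], height=0
  node 23: h_left=0, h_right=-1, diff=1 [OK], height=1
  node 25: h_left=-1, h_right=-1, diff=0 [OK], height=0
  node 29: h_left=0, h_right=-1, diff=1 [OK], height=1
  node 24: h_left=1, h_right=1, diff=0 [OK], height=2
  node 39: h_left=-1, h_right=-1, diff=0 [OK], height=0
  node 41: h_left=0, h_right=-1, diff=1 [OK], height=1
  node 43: h_left=-1, h_right=-1, diff=0 [OK], height=0
  node 46: h_left=0, h_right=-1, diff=1 [OK], height=1
  node 42: h_left=1, h_right=1, diff=0 [OK], height=2
  node 38: h_left=2, h_right=2, diff=0 [OK], height=3
All nodes satisfy the balance condition.
Result: Balanced


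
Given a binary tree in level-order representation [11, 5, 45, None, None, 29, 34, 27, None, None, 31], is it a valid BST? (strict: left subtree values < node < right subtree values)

Level-order array: [11, 5, 45, None, None, 29, 34, 27, None, None, 31]
Validate using subtree bounds (lo, hi): at each node, require lo < value < hi,
then recurse left with hi=value and right with lo=value.
Preorder trace (stopping at first violation):
  at node 11 with bounds (-inf, +inf): OK
  at node 5 with bounds (-inf, 11): OK
  at node 45 with bounds (11, +inf): OK
  at node 29 with bounds (11, 45): OK
  at node 27 with bounds (11, 29): OK
  at node 34 with bounds (45, +inf): VIOLATION
Node 34 violates its bound: not (45 < 34 < +inf).
Result: Not a valid BST


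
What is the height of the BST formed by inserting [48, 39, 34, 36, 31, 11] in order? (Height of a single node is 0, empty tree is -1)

Insertion order: [48, 39, 34, 36, 31, 11]
Tree (level-order array): [48, 39, None, 34, None, 31, 36, 11]
Compute height bottom-up (empty subtree = -1):
  height(11) = 1 + max(-1, -1) = 0
  height(31) = 1 + max(0, -1) = 1
  height(36) = 1 + max(-1, -1) = 0
  height(34) = 1 + max(1, 0) = 2
  height(39) = 1 + max(2, -1) = 3
  height(48) = 1 + max(3, -1) = 4
Height = 4


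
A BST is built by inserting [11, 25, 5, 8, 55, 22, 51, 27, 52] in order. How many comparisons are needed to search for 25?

Search path for 25: 11 -> 25
Found: True
Comparisons: 2


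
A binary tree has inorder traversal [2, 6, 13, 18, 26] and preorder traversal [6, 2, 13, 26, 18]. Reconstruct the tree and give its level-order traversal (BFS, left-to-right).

Inorder:  [2, 6, 13, 18, 26]
Preorder: [6, 2, 13, 26, 18]
Algorithm: preorder visits root first, so consume preorder in order;
for each root, split the current inorder slice at that value into
left-subtree inorder and right-subtree inorder, then recurse.
Recursive splits:
  root=6; inorder splits into left=[2], right=[13, 18, 26]
  root=2; inorder splits into left=[], right=[]
  root=13; inorder splits into left=[], right=[18, 26]
  root=26; inorder splits into left=[18], right=[]
  root=18; inorder splits into left=[], right=[]
Reconstructed level-order: [6, 2, 13, 26, 18]


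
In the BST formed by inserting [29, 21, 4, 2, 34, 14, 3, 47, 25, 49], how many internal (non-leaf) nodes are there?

Tree built from: [29, 21, 4, 2, 34, 14, 3, 47, 25, 49]
Tree (level-order array): [29, 21, 34, 4, 25, None, 47, 2, 14, None, None, None, 49, None, 3]
Rule: An internal node has at least one child.
Per-node child counts:
  node 29: 2 child(ren)
  node 21: 2 child(ren)
  node 4: 2 child(ren)
  node 2: 1 child(ren)
  node 3: 0 child(ren)
  node 14: 0 child(ren)
  node 25: 0 child(ren)
  node 34: 1 child(ren)
  node 47: 1 child(ren)
  node 49: 0 child(ren)
Matching nodes: [29, 21, 4, 2, 34, 47]
Count of internal (non-leaf) nodes: 6


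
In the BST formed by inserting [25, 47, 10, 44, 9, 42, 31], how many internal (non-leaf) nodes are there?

Tree built from: [25, 47, 10, 44, 9, 42, 31]
Tree (level-order array): [25, 10, 47, 9, None, 44, None, None, None, 42, None, 31]
Rule: An internal node has at least one child.
Per-node child counts:
  node 25: 2 child(ren)
  node 10: 1 child(ren)
  node 9: 0 child(ren)
  node 47: 1 child(ren)
  node 44: 1 child(ren)
  node 42: 1 child(ren)
  node 31: 0 child(ren)
Matching nodes: [25, 10, 47, 44, 42]
Count of internal (non-leaf) nodes: 5


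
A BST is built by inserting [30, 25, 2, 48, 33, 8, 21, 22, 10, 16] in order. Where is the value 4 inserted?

Starting tree (level order): [30, 25, 48, 2, None, 33, None, None, 8, None, None, None, 21, 10, 22, None, 16]
Insertion path: 30 -> 25 -> 2 -> 8
Result: insert 4 as left child of 8
Final tree (level order): [30, 25, 48, 2, None, 33, None, None, 8, None, None, 4, 21, None, None, 10, 22, None, 16]


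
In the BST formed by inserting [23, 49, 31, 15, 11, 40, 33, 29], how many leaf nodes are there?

Tree built from: [23, 49, 31, 15, 11, 40, 33, 29]
Tree (level-order array): [23, 15, 49, 11, None, 31, None, None, None, 29, 40, None, None, 33]
Rule: A leaf has 0 children.
Per-node child counts:
  node 23: 2 child(ren)
  node 15: 1 child(ren)
  node 11: 0 child(ren)
  node 49: 1 child(ren)
  node 31: 2 child(ren)
  node 29: 0 child(ren)
  node 40: 1 child(ren)
  node 33: 0 child(ren)
Matching nodes: [11, 29, 33]
Count of leaf nodes: 3


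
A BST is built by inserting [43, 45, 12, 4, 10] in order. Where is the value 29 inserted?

Starting tree (level order): [43, 12, 45, 4, None, None, None, None, 10]
Insertion path: 43 -> 12
Result: insert 29 as right child of 12
Final tree (level order): [43, 12, 45, 4, 29, None, None, None, 10]


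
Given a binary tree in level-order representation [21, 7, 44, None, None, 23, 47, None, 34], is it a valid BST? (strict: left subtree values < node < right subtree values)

Level-order array: [21, 7, 44, None, None, 23, 47, None, 34]
Validate using subtree bounds (lo, hi): at each node, require lo < value < hi,
then recurse left with hi=value and right with lo=value.
Preorder trace (stopping at first violation):
  at node 21 with bounds (-inf, +inf): OK
  at node 7 with bounds (-inf, 21): OK
  at node 44 with bounds (21, +inf): OK
  at node 23 with bounds (21, 44): OK
  at node 34 with bounds (23, 44): OK
  at node 47 with bounds (44, +inf): OK
No violation found at any node.
Result: Valid BST


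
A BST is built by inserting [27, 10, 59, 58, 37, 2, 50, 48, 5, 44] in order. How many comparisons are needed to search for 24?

Search path for 24: 27 -> 10
Found: False
Comparisons: 2


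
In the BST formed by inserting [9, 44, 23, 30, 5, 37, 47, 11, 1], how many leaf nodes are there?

Tree built from: [9, 44, 23, 30, 5, 37, 47, 11, 1]
Tree (level-order array): [9, 5, 44, 1, None, 23, 47, None, None, 11, 30, None, None, None, None, None, 37]
Rule: A leaf has 0 children.
Per-node child counts:
  node 9: 2 child(ren)
  node 5: 1 child(ren)
  node 1: 0 child(ren)
  node 44: 2 child(ren)
  node 23: 2 child(ren)
  node 11: 0 child(ren)
  node 30: 1 child(ren)
  node 37: 0 child(ren)
  node 47: 0 child(ren)
Matching nodes: [1, 11, 37, 47]
Count of leaf nodes: 4


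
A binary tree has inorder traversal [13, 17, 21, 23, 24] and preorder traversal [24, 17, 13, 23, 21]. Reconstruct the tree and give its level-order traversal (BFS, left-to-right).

Inorder:  [13, 17, 21, 23, 24]
Preorder: [24, 17, 13, 23, 21]
Algorithm: preorder visits root first, so consume preorder in order;
for each root, split the current inorder slice at that value into
left-subtree inorder and right-subtree inorder, then recurse.
Recursive splits:
  root=24; inorder splits into left=[13, 17, 21, 23], right=[]
  root=17; inorder splits into left=[13], right=[21, 23]
  root=13; inorder splits into left=[], right=[]
  root=23; inorder splits into left=[21], right=[]
  root=21; inorder splits into left=[], right=[]
Reconstructed level-order: [24, 17, 13, 23, 21]
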